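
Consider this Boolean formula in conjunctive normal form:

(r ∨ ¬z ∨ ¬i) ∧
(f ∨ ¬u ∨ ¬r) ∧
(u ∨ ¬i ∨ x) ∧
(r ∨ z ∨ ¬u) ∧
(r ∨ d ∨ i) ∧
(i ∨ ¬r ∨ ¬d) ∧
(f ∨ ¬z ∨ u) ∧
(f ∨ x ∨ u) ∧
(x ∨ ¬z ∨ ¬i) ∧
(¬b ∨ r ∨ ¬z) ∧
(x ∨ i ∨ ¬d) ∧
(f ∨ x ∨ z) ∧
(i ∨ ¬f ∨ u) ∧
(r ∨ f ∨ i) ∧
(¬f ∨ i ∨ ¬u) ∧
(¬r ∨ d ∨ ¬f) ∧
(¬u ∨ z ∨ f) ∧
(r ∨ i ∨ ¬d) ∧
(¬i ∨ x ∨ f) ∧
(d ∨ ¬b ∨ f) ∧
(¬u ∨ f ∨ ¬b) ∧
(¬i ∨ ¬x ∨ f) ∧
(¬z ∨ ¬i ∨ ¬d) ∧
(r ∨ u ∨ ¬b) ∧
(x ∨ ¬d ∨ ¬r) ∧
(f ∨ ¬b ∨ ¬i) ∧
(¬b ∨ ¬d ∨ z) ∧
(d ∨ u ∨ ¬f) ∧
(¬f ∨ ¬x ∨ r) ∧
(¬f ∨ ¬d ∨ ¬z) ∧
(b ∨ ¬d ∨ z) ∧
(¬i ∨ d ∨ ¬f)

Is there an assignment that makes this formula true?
Yes

Yes, the formula is satisfiable.

One satisfying assignment is: r=True, z=False, f=False, d=False, x=True, i=False, b=False, u=False

Verification: With this assignment, all 32 clauses evaluate to true.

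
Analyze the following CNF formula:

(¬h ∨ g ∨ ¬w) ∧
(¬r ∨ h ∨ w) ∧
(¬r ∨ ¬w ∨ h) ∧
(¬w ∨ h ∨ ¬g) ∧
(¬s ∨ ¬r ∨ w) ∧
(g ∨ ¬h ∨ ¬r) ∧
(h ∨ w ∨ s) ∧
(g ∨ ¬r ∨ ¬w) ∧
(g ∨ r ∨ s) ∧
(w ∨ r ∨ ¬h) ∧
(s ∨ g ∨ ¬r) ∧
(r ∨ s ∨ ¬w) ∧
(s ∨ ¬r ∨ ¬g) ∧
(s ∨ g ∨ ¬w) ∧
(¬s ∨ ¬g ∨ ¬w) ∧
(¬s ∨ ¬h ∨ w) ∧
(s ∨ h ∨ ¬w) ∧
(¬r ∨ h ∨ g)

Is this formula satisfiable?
Yes

Yes, the formula is satisfiable.

One satisfying assignment is: h=False, g=False, w=False, s=True, r=False

Verification: With this assignment, all 18 clauses evaluate to true.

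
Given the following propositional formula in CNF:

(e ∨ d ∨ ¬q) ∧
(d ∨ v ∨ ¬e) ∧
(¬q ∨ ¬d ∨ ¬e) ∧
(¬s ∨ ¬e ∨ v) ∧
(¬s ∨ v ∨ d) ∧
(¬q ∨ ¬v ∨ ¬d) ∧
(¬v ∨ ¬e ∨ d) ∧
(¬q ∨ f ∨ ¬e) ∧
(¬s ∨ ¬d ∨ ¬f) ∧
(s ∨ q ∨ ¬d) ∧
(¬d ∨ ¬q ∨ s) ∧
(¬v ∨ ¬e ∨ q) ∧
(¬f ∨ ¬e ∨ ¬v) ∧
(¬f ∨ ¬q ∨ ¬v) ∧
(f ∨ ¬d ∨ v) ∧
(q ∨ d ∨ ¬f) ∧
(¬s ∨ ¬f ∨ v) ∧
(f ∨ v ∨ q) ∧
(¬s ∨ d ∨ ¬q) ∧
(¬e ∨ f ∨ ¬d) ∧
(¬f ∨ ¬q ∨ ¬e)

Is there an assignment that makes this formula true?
Yes

Yes, the formula is satisfiable.

One satisfying assignment is: e=False, f=False, s=False, v=True, d=False, q=False

Verification: With this assignment, all 21 clauses evaluate to true.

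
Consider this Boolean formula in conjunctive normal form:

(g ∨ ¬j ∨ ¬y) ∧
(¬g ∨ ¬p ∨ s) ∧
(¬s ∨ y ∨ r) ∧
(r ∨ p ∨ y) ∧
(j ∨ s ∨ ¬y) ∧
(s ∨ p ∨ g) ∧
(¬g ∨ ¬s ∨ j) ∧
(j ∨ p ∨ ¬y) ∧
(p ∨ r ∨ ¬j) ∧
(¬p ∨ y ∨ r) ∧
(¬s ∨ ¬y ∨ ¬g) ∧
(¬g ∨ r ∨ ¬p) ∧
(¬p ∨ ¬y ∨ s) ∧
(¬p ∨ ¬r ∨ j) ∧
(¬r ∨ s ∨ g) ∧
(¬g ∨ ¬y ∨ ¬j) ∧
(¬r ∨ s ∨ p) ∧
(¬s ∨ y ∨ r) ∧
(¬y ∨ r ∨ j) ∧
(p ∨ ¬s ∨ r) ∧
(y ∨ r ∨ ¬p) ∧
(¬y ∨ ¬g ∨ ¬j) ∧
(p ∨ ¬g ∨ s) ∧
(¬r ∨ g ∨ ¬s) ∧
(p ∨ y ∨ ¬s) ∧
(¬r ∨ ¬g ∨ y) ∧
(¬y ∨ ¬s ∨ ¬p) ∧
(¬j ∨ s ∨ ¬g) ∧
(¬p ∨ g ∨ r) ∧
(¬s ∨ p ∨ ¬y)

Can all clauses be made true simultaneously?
No

No, the formula is not satisfiable.

No assignment of truth values to the variables can make all 30 clauses true simultaneously.

The formula is UNSAT (unsatisfiable).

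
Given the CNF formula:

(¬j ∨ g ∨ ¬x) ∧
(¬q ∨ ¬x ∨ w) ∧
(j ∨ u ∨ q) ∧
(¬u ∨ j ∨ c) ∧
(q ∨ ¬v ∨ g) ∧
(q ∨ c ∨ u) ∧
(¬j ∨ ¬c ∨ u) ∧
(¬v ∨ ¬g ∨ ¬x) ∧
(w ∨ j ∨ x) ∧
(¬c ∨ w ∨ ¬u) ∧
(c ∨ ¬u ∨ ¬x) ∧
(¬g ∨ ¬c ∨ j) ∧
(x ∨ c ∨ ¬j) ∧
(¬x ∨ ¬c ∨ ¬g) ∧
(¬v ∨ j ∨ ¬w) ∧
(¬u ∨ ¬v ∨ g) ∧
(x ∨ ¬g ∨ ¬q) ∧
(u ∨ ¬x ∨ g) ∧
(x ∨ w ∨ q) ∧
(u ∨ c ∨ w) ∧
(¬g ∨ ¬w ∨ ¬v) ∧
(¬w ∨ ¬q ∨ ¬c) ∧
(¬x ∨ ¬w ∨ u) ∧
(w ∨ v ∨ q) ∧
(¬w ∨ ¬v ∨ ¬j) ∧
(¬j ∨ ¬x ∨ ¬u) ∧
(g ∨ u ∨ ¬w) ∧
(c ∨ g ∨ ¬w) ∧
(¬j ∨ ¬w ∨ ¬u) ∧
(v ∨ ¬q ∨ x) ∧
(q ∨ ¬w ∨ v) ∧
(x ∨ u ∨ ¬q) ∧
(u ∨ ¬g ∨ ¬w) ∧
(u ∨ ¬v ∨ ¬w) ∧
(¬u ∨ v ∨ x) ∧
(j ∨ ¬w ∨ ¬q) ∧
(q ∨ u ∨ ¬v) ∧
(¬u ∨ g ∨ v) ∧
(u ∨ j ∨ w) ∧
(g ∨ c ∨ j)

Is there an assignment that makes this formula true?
No

No, the formula is not satisfiable.

No assignment of truth values to the variables can make all 40 clauses true simultaneously.

The formula is UNSAT (unsatisfiable).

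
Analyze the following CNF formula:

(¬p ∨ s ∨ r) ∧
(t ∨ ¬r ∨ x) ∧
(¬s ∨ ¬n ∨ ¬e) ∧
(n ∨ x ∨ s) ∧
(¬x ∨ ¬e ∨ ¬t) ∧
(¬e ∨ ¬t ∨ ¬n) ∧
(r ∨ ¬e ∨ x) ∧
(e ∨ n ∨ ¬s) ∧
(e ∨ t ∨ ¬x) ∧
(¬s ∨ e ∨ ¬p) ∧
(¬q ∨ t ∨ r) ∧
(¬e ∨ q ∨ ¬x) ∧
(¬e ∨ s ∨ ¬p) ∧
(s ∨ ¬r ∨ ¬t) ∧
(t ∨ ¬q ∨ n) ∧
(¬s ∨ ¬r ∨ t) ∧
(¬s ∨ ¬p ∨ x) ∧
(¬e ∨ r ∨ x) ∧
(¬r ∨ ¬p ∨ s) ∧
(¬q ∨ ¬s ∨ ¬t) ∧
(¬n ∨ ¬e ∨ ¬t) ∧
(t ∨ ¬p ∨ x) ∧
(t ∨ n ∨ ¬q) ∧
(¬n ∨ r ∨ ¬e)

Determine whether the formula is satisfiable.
Yes

Yes, the formula is satisfiable.

One satisfying assignment is: q=False, e=False, x=True, r=False, s=False, n=False, p=False, t=True

Verification: With this assignment, all 24 clauses evaluate to true.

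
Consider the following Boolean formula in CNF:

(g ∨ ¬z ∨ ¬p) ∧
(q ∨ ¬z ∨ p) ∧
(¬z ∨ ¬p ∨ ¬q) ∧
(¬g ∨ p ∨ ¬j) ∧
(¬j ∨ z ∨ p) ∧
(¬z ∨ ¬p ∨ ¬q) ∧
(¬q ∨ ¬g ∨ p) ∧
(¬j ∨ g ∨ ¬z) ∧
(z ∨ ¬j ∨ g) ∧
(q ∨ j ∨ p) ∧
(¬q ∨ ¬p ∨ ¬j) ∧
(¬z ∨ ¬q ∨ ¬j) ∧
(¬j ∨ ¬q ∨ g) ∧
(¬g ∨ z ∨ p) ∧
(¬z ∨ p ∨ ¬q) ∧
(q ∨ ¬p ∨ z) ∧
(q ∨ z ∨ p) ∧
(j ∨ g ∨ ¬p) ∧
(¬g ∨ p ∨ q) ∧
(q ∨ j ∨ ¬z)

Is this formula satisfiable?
Yes

Yes, the formula is satisfiable.

One satisfying assignment is: j=False, p=False, q=True, z=False, g=False

Verification: With this assignment, all 20 clauses evaluate to true.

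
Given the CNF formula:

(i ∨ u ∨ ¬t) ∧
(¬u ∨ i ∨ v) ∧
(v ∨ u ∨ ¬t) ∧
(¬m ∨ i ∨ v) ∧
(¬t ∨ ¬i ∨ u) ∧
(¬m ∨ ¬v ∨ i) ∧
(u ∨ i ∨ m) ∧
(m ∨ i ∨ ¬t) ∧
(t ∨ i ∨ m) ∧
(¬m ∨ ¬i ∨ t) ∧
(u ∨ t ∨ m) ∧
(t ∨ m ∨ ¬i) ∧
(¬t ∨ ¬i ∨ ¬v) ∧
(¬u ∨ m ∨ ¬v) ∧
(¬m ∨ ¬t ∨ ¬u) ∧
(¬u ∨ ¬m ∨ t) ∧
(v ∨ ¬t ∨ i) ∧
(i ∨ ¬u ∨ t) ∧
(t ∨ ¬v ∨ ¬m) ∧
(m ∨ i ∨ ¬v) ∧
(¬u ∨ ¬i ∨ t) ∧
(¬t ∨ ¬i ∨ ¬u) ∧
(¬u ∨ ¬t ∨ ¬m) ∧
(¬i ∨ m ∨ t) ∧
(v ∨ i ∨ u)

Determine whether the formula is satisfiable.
No

No, the formula is not satisfiable.

No assignment of truth values to the variables can make all 25 clauses true simultaneously.

The formula is UNSAT (unsatisfiable).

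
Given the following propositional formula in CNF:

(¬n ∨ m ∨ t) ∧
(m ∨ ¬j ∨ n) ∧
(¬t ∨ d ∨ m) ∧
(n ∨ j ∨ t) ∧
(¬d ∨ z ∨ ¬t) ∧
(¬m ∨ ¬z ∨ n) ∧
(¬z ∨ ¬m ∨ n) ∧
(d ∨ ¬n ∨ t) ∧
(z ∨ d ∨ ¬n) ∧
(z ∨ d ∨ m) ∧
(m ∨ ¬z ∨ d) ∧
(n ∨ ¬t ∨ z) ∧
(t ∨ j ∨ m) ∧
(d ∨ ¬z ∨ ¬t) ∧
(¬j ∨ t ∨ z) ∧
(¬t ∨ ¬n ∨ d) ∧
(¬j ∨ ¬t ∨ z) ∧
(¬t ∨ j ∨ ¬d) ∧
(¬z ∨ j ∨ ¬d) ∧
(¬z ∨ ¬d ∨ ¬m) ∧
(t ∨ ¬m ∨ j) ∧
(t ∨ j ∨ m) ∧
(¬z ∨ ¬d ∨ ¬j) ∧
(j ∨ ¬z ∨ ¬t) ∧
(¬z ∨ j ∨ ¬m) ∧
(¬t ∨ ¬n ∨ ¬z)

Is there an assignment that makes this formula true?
No

No, the formula is not satisfiable.

No assignment of truth values to the variables can make all 26 clauses true simultaneously.

The formula is UNSAT (unsatisfiable).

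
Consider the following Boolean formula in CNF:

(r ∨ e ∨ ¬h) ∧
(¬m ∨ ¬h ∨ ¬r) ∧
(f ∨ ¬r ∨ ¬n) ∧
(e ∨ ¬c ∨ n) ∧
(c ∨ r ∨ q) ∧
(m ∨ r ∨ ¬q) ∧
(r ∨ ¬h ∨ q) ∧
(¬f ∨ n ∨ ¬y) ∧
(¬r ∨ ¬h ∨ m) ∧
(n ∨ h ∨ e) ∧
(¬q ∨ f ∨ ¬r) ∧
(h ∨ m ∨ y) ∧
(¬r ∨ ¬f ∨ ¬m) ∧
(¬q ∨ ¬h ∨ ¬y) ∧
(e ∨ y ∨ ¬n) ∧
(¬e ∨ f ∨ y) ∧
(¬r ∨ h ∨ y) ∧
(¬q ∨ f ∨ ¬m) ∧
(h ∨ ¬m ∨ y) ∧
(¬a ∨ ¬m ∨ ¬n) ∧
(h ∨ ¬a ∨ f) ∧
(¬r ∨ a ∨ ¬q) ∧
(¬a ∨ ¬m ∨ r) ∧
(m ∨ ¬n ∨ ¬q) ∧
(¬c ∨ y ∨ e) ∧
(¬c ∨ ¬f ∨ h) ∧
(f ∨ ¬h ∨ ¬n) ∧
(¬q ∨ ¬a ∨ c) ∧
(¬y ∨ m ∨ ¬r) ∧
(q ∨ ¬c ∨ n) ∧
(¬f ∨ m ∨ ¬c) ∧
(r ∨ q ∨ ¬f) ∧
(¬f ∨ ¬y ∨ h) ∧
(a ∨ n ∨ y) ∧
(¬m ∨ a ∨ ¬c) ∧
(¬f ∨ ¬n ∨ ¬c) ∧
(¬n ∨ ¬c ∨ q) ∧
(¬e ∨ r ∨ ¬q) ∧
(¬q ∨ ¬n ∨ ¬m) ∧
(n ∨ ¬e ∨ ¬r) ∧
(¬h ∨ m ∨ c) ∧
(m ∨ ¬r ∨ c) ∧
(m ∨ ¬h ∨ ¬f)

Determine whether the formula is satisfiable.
No

No, the formula is not satisfiable.

No assignment of truth values to the variables can make all 43 clauses true simultaneously.

The formula is UNSAT (unsatisfiable).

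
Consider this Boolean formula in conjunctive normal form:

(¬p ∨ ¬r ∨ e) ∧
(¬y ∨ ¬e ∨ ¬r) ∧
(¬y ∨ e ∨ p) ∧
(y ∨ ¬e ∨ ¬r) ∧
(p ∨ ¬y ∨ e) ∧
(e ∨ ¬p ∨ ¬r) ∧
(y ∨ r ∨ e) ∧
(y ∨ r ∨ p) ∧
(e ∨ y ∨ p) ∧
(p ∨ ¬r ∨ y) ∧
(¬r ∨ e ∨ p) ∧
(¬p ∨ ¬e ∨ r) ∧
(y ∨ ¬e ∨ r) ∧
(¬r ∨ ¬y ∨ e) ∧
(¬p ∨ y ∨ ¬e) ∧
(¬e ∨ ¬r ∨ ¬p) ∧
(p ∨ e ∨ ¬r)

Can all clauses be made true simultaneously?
Yes

Yes, the formula is satisfiable.

One satisfying assignment is: e=True, p=False, r=False, y=True

Verification: With this assignment, all 17 clauses evaluate to true.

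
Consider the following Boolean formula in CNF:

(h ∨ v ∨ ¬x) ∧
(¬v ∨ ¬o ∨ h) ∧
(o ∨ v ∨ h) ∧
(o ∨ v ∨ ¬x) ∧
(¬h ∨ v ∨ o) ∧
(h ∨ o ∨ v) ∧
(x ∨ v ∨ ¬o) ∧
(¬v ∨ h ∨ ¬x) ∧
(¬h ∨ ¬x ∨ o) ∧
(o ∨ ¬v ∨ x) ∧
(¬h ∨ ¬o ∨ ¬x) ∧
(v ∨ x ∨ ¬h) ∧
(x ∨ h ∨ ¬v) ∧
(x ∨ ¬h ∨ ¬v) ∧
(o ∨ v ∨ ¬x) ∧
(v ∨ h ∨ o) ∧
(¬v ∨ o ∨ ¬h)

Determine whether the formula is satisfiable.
No

No, the formula is not satisfiable.

No assignment of truth values to the variables can make all 17 clauses true simultaneously.

The formula is UNSAT (unsatisfiable).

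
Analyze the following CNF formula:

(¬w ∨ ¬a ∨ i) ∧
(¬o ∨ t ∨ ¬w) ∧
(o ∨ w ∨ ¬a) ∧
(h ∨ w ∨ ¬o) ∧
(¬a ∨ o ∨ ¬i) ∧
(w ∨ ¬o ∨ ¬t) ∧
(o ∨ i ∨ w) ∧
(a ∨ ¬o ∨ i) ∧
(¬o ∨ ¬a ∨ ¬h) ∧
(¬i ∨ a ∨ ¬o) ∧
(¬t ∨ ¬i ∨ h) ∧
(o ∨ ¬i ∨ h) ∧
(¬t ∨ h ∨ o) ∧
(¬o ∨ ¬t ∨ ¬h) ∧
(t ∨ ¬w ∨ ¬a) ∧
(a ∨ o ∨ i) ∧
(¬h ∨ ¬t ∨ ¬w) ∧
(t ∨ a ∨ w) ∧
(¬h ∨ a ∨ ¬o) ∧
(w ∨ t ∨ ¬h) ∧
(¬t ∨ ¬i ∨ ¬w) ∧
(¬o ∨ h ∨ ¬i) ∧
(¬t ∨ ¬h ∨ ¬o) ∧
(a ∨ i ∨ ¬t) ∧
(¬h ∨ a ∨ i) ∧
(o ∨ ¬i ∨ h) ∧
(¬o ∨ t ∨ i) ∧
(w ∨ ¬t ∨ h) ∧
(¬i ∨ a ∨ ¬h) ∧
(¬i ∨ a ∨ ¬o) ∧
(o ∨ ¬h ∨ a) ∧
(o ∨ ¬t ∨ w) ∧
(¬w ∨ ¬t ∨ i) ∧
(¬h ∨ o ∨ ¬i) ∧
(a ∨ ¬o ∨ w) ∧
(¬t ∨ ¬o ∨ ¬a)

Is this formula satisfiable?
No

No, the formula is not satisfiable.

No assignment of truth values to the variables can make all 36 clauses true simultaneously.

The formula is UNSAT (unsatisfiable).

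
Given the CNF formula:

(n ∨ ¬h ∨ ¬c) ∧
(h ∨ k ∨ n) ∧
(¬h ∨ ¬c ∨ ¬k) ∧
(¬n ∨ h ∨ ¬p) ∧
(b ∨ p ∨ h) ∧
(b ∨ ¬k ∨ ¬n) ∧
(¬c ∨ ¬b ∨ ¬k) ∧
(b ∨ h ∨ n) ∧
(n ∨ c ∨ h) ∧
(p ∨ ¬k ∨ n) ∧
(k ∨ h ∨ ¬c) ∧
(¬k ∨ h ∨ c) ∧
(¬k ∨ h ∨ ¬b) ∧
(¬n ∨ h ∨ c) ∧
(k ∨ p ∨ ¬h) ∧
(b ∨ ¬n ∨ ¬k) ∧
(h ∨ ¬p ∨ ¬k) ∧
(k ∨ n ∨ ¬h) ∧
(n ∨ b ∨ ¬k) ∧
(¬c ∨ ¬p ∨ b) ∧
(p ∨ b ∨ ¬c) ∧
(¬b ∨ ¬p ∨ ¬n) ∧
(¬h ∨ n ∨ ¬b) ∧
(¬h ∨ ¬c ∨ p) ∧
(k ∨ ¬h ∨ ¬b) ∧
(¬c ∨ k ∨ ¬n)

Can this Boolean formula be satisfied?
Yes

Yes, the formula is satisfiable.

One satisfying assignment is: n=True, p=False, h=True, k=True, c=False, b=True

Verification: With this assignment, all 26 clauses evaluate to true.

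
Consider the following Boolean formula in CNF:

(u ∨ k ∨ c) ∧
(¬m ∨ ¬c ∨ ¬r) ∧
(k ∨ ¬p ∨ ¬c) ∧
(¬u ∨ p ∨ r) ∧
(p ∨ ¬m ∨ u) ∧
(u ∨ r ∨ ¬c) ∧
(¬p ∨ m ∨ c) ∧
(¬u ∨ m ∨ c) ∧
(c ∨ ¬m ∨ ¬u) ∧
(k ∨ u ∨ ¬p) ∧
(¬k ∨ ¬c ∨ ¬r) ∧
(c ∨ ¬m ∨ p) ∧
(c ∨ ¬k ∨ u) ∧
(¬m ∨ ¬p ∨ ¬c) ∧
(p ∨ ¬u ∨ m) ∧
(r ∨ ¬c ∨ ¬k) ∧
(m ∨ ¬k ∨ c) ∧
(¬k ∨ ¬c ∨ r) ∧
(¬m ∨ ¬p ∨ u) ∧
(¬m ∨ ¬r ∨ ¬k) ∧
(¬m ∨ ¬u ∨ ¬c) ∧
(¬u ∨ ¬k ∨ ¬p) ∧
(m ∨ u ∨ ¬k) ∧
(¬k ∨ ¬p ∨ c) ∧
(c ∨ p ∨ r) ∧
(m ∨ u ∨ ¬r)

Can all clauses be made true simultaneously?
No

No, the formula is not satisfiable.

No assignment of truth values to the variables can make all 26 clauses true simultaneously.

The formula is UNSAT (unsatisfiable).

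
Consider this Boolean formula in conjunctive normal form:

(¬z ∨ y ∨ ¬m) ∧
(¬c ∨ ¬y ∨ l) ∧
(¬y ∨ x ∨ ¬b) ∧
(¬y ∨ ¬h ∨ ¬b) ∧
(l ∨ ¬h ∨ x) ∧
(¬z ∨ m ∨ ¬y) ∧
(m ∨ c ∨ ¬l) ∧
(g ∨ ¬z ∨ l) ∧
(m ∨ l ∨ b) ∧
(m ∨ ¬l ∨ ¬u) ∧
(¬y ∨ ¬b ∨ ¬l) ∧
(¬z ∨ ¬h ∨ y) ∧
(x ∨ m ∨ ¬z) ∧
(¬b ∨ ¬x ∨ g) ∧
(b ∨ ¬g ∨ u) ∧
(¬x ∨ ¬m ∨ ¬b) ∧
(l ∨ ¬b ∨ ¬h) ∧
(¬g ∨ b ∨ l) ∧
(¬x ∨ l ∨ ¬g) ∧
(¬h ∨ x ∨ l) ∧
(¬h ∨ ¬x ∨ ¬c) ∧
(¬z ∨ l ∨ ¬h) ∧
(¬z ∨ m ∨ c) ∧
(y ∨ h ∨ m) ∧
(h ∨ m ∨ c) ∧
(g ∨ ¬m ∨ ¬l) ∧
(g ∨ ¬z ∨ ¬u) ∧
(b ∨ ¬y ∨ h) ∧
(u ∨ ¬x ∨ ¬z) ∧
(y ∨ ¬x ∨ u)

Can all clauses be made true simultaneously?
Yes

Yes, the formula is satisfiable.

One satisfying assignment is: b=False, c=False, g=False, h=False, m=True, y=False, x=False, z=False, u=False, l=False

Verification: With this assignment, all 30 clauses evaluate to true.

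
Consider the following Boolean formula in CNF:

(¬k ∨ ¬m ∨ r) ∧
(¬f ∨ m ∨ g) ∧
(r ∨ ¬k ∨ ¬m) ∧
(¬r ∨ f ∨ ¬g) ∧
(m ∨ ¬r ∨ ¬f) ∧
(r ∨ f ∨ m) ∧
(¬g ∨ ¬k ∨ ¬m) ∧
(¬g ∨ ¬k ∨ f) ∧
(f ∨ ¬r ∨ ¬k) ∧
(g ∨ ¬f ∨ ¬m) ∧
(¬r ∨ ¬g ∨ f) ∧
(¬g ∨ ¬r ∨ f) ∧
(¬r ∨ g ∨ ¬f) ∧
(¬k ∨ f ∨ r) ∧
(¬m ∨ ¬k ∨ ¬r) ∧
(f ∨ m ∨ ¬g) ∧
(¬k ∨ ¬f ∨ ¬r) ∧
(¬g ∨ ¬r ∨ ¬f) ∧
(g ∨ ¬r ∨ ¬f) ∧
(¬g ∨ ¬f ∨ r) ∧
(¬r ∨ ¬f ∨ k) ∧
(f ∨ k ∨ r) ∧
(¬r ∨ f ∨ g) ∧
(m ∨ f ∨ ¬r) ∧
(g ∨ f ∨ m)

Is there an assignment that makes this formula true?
No

No, the formula is not satisfiable.

No assignment of truth values to the variables can make all 25 clauses true simultaneously.

The formula is UNSAT (unsatisfiable).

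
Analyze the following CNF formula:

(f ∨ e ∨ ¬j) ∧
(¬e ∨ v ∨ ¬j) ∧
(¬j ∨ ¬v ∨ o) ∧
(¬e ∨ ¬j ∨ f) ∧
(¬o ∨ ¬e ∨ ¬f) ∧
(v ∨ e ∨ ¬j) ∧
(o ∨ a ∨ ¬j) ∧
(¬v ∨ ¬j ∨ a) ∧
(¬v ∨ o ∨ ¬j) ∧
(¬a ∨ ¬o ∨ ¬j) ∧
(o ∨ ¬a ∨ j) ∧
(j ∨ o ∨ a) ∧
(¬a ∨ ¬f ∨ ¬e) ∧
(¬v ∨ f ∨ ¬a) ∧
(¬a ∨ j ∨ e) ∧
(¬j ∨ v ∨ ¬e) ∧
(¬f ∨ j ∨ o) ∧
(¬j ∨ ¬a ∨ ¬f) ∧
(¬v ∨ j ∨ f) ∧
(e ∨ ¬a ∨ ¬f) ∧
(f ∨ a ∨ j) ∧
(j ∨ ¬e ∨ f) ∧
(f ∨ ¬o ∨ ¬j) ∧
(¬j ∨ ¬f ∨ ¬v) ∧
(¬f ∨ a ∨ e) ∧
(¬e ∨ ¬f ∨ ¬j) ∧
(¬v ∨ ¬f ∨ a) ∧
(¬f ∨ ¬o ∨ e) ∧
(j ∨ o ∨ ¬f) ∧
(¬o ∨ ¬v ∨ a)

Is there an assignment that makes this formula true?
No

No, the formula is not satisfiable.

No assignment of truth values to the variables can make all 30 clauses true simultaneously.

The formula is UNSAT (unsatisfiable).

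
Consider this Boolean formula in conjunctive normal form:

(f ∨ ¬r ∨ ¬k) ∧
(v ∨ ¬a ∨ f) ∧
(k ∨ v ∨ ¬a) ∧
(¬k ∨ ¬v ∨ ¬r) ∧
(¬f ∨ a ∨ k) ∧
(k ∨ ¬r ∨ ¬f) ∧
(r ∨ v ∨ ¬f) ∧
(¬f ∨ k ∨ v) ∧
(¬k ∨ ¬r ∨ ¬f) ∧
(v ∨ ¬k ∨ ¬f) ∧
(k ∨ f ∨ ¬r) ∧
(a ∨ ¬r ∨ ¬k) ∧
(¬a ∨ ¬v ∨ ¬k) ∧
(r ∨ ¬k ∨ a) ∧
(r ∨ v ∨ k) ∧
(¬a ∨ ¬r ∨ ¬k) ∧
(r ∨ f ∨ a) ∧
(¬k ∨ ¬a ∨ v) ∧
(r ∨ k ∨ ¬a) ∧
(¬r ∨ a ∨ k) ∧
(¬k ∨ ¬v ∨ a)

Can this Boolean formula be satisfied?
No

No, the formula is not satisfiable.

No assignment of truth values to the variables can make all 21 clauses true simultaneously.

The formula is UNSAT (unsatisfiable).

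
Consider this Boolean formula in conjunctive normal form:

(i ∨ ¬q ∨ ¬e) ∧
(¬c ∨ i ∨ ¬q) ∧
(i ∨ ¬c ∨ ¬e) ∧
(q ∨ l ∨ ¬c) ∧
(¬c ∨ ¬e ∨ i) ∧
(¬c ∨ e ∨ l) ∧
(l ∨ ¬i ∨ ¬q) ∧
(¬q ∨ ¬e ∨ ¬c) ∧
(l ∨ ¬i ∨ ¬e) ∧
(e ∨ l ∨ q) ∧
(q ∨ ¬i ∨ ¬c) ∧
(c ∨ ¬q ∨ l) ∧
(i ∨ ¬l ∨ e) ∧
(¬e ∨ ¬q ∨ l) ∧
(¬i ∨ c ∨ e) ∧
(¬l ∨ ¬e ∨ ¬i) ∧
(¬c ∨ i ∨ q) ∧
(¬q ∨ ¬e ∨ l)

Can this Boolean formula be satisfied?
Yes

Yes, the formula is satisfiable.

One satisfying assignment is: i=False, c=False, e=True, l=False, q=False

Verification: With this assignment, all 18 clauses evaluate to true.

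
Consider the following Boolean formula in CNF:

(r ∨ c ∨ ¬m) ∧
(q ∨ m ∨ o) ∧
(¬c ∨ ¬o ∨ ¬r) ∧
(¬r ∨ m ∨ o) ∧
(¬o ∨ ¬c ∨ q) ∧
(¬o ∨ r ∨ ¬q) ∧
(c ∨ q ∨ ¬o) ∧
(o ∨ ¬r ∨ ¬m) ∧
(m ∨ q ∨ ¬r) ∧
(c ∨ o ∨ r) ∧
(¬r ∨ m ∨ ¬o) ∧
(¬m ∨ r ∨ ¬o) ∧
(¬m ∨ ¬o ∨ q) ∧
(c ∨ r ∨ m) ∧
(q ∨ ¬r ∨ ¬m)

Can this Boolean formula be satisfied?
Yes

Yes, the formula is satisfiable.

One satisfying assignment is: c=True, m=False, q=True, o=False, r=False

Verification: With this assignment, all 15 clauses evaluate to true.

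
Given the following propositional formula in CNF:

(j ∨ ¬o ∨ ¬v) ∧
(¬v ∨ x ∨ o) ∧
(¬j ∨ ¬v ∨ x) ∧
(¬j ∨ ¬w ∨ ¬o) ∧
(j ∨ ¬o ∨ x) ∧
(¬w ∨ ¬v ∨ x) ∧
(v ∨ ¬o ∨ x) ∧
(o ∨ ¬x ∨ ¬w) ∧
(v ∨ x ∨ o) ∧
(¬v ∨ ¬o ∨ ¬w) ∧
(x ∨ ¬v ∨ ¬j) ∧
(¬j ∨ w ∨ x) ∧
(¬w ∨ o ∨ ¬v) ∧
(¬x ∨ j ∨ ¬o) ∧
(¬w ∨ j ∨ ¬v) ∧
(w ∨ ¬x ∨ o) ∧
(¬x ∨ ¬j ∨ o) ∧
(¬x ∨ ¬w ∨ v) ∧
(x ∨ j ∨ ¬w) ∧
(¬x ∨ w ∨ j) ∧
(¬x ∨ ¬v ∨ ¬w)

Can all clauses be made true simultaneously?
Yes

Yes, the formula is satisfiable.

One satisfying assignment is: o=True, v=False, j=True, x=True, w=False

Verification: With this assignment, all 21 clauses evaluate to true.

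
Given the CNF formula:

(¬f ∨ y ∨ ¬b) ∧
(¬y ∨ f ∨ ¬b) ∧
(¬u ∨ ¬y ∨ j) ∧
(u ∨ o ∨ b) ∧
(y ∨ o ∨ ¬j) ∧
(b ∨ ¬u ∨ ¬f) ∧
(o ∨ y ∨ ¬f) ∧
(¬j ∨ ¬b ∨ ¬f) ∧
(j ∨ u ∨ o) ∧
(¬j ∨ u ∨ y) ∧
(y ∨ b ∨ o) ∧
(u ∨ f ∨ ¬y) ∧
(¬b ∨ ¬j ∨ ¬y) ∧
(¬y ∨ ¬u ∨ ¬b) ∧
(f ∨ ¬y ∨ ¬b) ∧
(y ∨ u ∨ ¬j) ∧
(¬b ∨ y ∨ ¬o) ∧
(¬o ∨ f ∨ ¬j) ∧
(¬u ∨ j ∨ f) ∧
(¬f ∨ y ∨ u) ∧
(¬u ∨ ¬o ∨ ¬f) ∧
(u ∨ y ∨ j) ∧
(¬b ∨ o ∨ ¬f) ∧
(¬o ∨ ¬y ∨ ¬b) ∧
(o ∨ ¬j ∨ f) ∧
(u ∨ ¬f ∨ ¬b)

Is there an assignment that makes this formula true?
Yes

Yes, the formula is satisfiable.

One satisfying assignment is: j=False, o=True, f=True, u=False, b=False, y=True

Verification: With this assignment, all 26 clauses evaluate to true.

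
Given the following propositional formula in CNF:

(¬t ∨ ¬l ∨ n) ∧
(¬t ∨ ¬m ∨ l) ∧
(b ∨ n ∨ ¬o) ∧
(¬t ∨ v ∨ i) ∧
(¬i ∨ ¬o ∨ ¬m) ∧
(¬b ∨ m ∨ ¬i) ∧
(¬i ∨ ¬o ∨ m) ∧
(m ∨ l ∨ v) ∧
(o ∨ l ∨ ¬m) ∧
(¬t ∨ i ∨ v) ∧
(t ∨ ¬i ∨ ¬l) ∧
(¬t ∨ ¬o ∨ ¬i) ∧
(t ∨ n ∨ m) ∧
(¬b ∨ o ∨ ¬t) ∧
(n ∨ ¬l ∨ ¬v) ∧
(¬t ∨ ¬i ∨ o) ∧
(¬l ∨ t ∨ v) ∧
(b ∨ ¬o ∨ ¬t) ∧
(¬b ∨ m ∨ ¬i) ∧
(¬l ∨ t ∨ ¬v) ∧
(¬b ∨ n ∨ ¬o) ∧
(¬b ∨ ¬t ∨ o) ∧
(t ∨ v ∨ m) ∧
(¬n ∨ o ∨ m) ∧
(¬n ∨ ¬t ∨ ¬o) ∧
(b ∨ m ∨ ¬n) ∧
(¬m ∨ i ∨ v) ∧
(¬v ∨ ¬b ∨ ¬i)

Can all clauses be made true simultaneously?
Yes

Yes, the formula is satisfiable.

One satisfying assignment is: b=False, t=True, m=False, o=False, l=False, n=False, i=False, v=True

Verification: With this assignment, all 28 clauses evaluate to true.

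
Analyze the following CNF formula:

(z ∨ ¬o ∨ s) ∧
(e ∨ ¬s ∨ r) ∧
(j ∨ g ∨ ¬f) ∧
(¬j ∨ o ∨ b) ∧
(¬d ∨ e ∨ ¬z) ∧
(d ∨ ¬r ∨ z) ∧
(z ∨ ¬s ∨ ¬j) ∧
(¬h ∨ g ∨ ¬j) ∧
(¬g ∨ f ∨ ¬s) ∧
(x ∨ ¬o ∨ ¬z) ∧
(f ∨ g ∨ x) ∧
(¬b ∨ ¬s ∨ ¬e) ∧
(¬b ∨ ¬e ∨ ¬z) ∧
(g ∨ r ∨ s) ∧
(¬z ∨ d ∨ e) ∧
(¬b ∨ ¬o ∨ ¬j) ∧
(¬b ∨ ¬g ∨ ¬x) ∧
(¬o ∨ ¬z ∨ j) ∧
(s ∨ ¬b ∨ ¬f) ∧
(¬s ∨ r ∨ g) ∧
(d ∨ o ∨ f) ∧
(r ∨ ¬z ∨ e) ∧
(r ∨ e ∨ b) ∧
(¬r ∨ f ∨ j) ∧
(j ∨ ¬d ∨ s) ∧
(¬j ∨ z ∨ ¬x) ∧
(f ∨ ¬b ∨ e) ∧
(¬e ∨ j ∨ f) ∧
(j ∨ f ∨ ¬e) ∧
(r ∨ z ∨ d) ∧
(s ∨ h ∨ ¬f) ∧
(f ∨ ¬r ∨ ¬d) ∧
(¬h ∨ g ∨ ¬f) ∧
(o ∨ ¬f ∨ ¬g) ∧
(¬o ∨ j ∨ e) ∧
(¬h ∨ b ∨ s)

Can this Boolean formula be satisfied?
Yes

Yes, the formula is satisfiable.

One satisfying assignment is: d=False, b=False, r=True, z=True, o=True, s=False, x=True, g=True, j=True, e=True, h=False, f=False

Verification: With this assignment, all 36 clauses evaluate to true.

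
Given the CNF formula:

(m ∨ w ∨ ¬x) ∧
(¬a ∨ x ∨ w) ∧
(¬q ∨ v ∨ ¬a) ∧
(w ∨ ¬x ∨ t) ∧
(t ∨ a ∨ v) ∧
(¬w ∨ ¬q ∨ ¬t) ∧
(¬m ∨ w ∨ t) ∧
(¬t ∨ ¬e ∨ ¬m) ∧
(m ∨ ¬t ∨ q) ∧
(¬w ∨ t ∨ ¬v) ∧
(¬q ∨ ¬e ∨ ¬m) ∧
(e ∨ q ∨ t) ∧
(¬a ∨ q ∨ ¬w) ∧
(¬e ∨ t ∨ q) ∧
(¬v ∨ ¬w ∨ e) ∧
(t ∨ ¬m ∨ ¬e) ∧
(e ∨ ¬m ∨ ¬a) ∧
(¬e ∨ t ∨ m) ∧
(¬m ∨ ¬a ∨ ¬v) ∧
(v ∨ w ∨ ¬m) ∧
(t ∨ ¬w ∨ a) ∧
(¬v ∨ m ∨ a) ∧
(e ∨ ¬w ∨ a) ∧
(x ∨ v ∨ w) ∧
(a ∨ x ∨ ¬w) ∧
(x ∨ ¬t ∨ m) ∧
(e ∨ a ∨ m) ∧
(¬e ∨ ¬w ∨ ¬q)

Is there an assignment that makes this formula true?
Yes

Yes, the formula is satisfiable.

One satisfying assignment is: m=True, w=False, q=False, a=False, e=False, x=False, t=True, v=True

Verification: With this assignment, all 28 clauses evaluate to true.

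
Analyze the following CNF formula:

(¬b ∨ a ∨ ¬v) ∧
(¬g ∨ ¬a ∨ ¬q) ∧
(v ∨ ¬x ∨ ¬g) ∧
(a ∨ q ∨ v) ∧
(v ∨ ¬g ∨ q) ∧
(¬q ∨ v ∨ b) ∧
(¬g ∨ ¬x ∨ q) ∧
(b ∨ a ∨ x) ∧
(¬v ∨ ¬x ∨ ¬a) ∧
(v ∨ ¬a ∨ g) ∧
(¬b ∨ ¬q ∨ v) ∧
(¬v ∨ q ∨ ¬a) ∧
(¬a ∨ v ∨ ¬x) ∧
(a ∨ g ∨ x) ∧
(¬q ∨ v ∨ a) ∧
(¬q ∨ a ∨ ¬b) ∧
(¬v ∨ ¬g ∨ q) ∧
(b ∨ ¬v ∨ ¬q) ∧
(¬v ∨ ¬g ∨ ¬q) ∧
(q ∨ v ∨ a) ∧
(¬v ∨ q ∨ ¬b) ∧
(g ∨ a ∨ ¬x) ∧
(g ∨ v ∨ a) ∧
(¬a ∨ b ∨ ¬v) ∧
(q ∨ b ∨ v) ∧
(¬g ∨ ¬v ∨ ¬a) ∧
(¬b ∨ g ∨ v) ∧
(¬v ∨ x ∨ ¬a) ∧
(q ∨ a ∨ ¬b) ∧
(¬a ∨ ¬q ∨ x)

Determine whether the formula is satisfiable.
No

No, the formula is not satisfiable.

No assignment of truth values to the variables can make all 30 clauses true simultaneously.

The formula is UNSAT (unsatisfiable).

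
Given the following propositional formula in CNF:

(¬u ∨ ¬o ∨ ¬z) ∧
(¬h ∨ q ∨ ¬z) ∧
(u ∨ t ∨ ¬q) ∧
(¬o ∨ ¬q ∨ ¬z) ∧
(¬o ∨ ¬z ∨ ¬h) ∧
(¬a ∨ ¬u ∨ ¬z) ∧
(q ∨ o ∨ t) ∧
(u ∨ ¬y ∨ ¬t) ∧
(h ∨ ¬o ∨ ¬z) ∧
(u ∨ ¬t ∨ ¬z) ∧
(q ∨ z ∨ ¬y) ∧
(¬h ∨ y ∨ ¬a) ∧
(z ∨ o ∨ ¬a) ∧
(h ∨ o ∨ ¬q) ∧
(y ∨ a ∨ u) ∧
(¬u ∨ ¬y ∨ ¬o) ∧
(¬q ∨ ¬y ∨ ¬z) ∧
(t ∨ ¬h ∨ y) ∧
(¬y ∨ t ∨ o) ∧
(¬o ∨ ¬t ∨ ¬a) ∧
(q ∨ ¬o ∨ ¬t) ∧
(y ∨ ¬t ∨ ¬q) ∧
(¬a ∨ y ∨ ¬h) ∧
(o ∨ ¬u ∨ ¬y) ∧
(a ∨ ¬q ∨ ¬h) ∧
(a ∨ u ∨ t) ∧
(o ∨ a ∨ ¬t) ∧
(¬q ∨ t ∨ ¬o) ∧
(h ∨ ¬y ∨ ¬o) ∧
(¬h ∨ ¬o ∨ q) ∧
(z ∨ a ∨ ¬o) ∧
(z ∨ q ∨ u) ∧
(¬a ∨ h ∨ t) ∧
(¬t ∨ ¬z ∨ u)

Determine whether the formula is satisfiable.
No

No, the formula is not satisfiable.

No assignment of truth values to the variables can make all 34 clauses true simultaneously.

The formula is UNSAT (unsatisfiable).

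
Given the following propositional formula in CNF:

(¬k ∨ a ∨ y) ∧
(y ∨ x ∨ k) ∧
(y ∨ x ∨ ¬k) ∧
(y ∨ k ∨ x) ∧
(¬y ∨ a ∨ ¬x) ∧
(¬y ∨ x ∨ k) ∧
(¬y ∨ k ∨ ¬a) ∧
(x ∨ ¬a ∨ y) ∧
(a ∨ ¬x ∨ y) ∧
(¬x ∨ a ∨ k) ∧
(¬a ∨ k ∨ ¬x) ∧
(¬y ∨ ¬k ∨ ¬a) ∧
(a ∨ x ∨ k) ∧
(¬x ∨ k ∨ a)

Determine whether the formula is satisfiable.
Yes

Yes, the formula is satisfiable.

One satisfying assignment is: a=False, y=True, k=True, x=False

Verification: With this assignment, all 14 clauses evaluate to true.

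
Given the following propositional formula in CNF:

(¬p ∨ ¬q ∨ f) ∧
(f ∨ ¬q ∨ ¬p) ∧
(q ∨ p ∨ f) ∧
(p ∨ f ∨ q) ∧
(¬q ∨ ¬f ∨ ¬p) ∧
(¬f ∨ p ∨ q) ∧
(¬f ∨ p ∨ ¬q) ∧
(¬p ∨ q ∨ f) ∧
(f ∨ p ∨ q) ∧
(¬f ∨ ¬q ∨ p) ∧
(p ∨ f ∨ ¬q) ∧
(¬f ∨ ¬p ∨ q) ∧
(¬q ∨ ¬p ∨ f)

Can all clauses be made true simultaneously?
No

No, the formula is not satisfiable.

No assignment of truth values to the variables can make all 13 clauses true simultaneously.

The formula is UNSAT (unsatisfiable).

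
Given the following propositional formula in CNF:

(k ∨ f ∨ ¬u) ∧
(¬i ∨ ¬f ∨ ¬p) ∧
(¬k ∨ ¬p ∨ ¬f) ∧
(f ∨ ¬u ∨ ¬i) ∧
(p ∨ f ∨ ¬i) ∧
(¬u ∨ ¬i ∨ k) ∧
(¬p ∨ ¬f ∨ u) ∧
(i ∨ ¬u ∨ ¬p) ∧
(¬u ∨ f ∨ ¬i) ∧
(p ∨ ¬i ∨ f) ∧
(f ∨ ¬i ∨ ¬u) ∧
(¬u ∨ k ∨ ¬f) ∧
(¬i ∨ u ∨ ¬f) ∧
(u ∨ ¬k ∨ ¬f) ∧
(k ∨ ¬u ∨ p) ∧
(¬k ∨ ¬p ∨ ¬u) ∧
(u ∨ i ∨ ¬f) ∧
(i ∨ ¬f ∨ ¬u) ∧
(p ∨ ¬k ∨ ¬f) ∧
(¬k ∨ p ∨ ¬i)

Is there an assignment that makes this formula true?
Yes

Yes, the formula is satisfiable.

One satisfying assignment is: f=False, k=False, p=False, i=False, u=False

Verification: With this assignment, all 20 clauses evaluate to true.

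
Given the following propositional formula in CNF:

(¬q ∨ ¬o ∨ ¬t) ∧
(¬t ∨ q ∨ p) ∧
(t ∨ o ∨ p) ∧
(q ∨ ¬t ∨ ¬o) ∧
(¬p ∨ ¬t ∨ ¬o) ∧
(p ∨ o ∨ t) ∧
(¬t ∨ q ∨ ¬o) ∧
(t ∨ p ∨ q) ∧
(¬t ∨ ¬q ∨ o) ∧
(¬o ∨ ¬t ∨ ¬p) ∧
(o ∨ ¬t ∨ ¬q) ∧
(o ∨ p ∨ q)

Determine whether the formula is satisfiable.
Yes

Yes, the formula is satisfiable.

One satisfying assignment is: t=False, q=True, o=True, p=False

Verification: With this assignment, all 12 clauses evaluate to true.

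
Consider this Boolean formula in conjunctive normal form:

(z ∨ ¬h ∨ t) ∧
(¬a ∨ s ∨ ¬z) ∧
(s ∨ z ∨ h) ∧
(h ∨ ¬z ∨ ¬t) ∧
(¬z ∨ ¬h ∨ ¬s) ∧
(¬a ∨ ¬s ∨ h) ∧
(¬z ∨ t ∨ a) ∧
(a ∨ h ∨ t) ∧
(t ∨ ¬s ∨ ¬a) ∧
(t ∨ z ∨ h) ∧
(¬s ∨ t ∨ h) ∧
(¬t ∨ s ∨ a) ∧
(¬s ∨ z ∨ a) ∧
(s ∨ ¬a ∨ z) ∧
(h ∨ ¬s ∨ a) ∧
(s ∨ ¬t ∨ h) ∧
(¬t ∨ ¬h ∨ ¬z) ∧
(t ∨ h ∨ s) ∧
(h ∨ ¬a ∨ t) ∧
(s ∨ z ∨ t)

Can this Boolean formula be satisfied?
Yes

Yes, the formula is satisfiable.

One satisfying assignment is: s=True, h=True, a=True, z=False, t=True

Verification: With this assignment, all 20 clauses evaluate to true.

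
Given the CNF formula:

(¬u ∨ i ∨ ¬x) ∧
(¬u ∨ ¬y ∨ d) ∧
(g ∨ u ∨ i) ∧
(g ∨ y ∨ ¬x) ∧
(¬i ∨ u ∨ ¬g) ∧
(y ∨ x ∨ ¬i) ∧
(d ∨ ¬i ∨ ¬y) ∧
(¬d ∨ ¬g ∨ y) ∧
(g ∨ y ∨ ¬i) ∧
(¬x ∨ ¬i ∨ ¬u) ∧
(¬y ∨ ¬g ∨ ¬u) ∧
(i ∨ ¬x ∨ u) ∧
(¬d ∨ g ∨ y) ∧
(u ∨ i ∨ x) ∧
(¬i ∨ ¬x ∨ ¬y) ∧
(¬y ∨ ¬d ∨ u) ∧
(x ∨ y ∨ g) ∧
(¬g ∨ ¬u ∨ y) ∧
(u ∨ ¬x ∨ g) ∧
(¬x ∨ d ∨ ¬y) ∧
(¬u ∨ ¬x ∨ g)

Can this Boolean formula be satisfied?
Yes

Yes, the formula is satisfiable.

One satisfying assignment is: y=True, u=True, d=True, g=False, i=False, x=False

Verification: With this assignment, all 21 clauses evaluate to true.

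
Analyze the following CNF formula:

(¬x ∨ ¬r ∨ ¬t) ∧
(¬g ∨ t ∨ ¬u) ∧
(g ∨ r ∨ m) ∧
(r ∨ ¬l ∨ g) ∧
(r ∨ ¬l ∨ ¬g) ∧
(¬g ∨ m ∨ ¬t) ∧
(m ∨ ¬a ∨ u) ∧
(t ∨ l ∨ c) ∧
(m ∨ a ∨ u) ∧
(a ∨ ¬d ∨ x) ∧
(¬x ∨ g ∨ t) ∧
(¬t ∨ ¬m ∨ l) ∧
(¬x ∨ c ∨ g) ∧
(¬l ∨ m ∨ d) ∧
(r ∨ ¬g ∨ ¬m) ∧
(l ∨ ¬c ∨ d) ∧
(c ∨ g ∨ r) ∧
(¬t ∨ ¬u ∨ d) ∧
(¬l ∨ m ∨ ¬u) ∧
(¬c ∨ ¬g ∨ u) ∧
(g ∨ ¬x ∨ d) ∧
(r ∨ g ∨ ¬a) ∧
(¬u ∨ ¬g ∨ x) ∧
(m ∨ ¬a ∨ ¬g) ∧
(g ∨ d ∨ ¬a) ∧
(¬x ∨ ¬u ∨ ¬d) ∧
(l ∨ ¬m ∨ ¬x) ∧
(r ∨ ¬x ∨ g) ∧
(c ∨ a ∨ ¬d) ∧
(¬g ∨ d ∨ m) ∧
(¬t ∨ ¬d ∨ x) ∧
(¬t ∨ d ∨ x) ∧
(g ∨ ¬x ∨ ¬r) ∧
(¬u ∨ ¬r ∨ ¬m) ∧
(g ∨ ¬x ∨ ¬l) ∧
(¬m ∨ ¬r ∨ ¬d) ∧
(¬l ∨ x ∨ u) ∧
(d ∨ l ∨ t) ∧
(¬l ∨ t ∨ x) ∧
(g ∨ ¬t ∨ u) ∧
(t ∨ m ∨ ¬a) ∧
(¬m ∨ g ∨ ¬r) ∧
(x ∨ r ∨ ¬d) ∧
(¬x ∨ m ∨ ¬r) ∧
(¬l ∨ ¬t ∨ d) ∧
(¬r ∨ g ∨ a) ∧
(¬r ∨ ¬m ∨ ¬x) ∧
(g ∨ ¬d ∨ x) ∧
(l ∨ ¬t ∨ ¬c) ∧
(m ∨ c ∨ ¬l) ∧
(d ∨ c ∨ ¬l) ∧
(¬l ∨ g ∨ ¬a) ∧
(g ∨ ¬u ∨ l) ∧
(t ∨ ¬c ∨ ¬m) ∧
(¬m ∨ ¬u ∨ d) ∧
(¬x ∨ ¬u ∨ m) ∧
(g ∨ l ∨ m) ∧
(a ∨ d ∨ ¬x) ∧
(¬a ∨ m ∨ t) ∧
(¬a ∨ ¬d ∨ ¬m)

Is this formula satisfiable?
No

No, the formula is not satisfiable.

No assignment of truth values to the variables can make all 60 clauses true simultaneously.

The formula is UNSAT (unsatisfiable).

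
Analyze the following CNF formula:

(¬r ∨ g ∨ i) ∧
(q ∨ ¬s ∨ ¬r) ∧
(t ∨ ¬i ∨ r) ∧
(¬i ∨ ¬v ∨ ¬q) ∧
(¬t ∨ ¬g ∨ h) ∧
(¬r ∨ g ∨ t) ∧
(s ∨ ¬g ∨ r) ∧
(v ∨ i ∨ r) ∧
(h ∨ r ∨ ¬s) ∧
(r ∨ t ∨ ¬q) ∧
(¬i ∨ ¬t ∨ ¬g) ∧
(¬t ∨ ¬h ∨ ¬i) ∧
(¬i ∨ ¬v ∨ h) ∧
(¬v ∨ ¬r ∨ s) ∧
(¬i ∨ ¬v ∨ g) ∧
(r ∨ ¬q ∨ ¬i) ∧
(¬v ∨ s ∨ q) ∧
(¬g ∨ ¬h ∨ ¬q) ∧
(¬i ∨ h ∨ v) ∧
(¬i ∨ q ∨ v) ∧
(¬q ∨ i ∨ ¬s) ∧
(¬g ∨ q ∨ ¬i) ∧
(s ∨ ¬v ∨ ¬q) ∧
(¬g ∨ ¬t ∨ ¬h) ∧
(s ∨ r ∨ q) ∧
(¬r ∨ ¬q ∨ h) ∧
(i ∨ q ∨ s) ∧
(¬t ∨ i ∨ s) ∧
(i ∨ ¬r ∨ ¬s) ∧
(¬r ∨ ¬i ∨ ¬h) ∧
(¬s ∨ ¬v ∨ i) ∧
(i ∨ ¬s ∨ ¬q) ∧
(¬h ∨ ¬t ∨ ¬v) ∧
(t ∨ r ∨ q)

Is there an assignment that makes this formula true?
No

No, the formula is not satisfiable.

No assignment of truth values to the variables can make all 34 clauses true simultaneously.

The formula is UNSAT (unsatisfiable).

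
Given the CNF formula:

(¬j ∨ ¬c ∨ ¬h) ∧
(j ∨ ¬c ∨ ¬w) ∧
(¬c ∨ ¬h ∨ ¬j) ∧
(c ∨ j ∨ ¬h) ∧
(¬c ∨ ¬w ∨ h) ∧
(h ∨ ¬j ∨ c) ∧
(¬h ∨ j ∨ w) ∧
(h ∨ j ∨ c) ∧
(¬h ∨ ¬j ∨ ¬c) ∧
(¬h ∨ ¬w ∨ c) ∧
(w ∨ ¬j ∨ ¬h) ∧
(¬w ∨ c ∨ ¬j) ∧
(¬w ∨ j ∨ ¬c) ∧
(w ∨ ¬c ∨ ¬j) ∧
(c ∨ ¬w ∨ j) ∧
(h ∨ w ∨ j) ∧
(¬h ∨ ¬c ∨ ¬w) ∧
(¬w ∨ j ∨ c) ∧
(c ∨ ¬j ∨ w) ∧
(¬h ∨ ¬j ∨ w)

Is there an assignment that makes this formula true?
No

No, the formula is not satisfiable.

No assignment of truth values to the variables can make all 20 clauses true simultaneously.

The formula is UNSAT (unsatisfiable).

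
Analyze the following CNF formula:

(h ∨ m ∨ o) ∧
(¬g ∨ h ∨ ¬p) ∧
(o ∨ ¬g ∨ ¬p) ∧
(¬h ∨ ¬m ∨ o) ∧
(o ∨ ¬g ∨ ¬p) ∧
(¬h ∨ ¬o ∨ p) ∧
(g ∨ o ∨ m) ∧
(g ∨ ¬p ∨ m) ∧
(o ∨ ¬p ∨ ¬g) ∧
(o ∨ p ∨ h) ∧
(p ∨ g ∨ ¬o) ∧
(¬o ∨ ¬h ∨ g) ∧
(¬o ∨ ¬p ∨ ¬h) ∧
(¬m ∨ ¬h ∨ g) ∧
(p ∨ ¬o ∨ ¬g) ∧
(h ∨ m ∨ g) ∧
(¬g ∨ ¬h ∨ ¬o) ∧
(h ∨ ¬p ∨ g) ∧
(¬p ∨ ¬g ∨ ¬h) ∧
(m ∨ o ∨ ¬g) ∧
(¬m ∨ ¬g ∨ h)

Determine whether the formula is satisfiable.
No

No, the formula is not satisfiable.

No assignment of truth values to the variables can make all 21 clauses true simultaneously.

The formula is UNSAT (unsatisfiable).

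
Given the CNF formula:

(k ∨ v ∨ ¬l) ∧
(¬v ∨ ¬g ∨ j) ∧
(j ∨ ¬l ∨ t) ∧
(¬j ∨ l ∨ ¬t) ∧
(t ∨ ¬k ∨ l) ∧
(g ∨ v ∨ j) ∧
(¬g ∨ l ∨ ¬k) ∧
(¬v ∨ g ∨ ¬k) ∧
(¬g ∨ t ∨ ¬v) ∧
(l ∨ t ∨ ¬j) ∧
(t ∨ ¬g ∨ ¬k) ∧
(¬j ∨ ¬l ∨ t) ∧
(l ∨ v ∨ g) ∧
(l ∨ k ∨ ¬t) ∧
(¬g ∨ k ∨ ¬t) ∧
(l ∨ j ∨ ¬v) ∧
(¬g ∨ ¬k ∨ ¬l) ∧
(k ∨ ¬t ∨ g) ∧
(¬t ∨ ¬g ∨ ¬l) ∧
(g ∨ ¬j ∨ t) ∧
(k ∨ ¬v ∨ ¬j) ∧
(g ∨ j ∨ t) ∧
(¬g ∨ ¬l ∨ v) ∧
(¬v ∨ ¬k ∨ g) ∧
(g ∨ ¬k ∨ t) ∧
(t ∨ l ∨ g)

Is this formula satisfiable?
Yes

Yes, the formula is satisfiable.

One satisfying assignment is: v=False, g=True, l=False, t=False, k=False, j=False

Verification: With this assignment, all 26 clauses evaluate to true.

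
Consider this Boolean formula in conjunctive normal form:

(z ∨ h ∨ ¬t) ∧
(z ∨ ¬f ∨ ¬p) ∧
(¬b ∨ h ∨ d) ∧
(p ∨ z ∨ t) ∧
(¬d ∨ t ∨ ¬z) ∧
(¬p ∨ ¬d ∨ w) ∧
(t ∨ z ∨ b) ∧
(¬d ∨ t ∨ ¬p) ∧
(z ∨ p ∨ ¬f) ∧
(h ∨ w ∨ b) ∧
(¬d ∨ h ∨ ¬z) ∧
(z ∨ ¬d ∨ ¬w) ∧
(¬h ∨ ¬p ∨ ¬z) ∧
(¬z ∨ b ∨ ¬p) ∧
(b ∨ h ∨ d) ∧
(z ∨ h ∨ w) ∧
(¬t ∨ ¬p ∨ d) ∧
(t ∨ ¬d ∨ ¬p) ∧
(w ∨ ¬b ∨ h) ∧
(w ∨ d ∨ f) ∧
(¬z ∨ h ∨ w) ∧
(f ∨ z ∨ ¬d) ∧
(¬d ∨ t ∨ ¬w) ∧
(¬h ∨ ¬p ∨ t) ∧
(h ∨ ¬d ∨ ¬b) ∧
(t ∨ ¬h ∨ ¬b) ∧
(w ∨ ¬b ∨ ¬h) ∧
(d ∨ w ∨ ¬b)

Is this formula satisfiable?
Yes

Yes, the formula is satisfiable.

One satisfying assignment is: d=False, h=True, t=False, b=False, w=False, p=False, f=True, z=True

Verification: With this assignment, all 28 clauses evaluate to true.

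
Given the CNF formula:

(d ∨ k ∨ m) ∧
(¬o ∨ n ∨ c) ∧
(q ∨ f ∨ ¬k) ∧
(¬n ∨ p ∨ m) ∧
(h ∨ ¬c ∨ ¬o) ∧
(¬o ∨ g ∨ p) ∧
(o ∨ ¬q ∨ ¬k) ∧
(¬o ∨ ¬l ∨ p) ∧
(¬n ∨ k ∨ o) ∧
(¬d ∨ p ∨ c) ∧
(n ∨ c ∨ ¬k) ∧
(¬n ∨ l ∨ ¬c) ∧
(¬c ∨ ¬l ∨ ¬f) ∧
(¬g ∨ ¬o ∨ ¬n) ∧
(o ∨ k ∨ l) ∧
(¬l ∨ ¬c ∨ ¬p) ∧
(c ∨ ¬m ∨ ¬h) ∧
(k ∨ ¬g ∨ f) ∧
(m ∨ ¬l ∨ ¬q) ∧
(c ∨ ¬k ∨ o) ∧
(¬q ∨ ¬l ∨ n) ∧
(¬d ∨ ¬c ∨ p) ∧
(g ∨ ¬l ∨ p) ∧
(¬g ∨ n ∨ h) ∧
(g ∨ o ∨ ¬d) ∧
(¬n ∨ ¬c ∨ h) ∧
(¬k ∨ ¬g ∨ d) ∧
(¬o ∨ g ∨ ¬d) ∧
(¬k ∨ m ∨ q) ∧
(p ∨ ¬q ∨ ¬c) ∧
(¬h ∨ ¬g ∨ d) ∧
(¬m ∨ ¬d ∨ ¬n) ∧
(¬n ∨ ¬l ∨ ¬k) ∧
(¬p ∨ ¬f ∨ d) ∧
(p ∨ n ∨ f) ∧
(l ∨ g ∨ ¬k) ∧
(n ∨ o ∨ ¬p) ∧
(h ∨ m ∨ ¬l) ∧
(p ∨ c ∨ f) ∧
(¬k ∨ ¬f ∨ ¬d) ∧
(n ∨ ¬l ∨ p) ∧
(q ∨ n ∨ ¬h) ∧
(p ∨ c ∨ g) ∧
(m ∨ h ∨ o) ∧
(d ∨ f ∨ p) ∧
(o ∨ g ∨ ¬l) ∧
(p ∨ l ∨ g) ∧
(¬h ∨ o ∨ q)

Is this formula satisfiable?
Yes

Yes, the formula is satisfiable.

One satisfying assignment is: d=False, g=False, h=False, o=True, c=False, p=True, f=False, m=True, k=False, l=False, q=False, n=True

Verification: With this assignment, all 48 clauses evaluate to true.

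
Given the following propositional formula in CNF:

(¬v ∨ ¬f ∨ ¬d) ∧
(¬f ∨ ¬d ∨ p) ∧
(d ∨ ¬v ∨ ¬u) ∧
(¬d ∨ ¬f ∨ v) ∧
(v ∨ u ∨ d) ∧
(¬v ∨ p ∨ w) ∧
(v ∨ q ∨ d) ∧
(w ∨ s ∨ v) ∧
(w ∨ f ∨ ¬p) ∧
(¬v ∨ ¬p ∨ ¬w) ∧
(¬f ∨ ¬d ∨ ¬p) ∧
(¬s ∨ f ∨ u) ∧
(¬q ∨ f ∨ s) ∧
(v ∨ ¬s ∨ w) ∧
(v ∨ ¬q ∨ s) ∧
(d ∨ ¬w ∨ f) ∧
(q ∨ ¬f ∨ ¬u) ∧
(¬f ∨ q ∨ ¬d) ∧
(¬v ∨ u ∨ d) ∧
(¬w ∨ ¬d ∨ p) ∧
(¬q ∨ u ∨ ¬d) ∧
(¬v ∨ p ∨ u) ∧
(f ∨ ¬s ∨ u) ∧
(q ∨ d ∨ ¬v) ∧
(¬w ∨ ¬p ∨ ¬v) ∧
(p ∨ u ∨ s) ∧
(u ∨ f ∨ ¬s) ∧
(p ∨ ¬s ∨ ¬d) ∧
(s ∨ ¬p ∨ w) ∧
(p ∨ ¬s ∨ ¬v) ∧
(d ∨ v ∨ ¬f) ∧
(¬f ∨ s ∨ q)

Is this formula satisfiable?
Yes

Yes, the formula is satisfiable.

One satisfying assignment is: w=True, p=True, s=False, f=False, d=True, u=True, q=False, v=False

Verification: With this assignment, all 32 clauses evaluate to true.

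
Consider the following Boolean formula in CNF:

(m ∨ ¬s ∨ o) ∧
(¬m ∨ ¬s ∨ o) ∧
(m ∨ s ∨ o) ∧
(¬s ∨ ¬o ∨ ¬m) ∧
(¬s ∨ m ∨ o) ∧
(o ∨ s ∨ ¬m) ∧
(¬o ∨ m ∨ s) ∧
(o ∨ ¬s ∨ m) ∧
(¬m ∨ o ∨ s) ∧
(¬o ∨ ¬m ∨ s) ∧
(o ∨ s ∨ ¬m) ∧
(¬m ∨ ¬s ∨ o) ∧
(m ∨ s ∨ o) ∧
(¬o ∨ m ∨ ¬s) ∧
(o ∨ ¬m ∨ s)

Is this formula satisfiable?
No

No, the formula is not satisfiable.

No assignment of truth values to the variables can make all 15 clauses true simultaneously.

The formula is UNSAT (unsatisfiable).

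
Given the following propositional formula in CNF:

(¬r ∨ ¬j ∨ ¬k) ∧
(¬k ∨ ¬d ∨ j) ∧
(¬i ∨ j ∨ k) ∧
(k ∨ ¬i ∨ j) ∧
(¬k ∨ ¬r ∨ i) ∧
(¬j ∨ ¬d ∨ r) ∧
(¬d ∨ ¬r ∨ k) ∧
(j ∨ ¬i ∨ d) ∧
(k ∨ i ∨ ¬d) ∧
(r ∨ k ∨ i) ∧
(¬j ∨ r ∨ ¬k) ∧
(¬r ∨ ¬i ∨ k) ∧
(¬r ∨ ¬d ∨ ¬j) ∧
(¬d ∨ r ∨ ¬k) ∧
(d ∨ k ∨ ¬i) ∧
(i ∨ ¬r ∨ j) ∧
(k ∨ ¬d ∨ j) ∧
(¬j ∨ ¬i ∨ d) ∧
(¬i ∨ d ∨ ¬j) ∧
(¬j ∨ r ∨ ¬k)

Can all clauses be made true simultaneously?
Yes

Yes, the formula is satisfiable.

One satisfying assignment is: k=True, j=False, r=False, i=False, d=False

Verification: With this assignment, all 20 clauses evaluate to true.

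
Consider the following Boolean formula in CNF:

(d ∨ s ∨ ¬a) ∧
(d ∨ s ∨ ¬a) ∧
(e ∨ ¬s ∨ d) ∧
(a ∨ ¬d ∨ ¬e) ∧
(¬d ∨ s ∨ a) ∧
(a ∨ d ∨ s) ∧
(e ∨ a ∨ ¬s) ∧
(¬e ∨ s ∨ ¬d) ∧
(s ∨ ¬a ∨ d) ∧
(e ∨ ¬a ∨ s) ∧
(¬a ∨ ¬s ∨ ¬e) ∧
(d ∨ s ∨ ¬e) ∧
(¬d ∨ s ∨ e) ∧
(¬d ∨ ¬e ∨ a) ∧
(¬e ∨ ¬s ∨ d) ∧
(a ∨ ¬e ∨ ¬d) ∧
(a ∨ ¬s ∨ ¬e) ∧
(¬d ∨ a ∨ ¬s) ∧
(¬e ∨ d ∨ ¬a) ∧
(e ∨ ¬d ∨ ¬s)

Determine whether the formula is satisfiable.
No

No, the formula is not satisfiable.

No assignment of truth values to the variables can make all 20 clauses true simultaneously.

The formula is UNSAT (unsatisfiable).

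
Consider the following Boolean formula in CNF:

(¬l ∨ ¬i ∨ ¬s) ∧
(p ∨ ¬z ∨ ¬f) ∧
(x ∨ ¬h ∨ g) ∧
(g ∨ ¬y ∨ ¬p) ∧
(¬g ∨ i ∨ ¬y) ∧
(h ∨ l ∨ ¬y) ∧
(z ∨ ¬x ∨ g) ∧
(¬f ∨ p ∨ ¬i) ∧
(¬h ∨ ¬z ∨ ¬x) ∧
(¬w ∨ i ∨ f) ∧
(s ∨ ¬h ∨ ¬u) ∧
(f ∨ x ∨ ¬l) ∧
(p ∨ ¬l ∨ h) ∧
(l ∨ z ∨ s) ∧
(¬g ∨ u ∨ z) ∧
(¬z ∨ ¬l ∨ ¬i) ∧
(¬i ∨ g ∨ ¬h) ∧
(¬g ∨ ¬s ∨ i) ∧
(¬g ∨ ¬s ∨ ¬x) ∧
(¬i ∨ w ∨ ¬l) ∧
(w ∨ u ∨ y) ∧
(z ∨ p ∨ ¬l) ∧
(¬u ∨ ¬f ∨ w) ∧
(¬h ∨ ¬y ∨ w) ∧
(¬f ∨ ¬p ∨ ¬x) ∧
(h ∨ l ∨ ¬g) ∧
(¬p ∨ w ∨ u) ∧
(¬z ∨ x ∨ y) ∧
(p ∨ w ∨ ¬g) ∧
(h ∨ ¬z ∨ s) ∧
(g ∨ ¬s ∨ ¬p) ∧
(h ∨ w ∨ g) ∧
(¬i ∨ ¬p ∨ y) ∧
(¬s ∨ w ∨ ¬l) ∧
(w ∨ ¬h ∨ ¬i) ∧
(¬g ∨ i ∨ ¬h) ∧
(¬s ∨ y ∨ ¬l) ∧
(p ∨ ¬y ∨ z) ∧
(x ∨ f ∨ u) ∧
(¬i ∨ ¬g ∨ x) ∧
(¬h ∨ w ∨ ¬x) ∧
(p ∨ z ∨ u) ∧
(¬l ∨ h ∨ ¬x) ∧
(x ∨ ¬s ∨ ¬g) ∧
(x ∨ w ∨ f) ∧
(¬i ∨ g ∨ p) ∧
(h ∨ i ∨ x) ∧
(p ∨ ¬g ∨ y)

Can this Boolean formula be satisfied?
No

No, the formula is not satisfiable.

No assignment of truth values to the variables can make all 48 clauses true simultaneously.

The formula is UNSAT (unsatisfiable).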